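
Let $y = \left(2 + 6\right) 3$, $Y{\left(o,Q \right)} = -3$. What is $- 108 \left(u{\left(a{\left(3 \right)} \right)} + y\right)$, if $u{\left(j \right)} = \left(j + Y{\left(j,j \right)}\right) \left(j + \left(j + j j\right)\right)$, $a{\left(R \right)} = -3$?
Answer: $-648$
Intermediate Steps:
$u{\left(j \right)} = \left(-3 + j\right) \left(j^{2} + 2 j\right)$ ($u{\left(j \right)} = \left(j - 3\right) \left(j + \left(j + j j\right)\right) = \left(-3 + j\right) \left(j + \left(j + j^{2}\right)\right) = \left(-3 + j\right) \left(j^{2} + 2 j\right)$)
$y = 24$ ($y = 8 \cdot 3 = 24$)
$- 108 \left(u{\left(a{\left(3 \right)} \right)} + y\right) = - 108 \left(- 3 \left(-6 + \left(-3\right)^{2} - -3\right) + 24\right) = - 108 \left(- 3 \left(-6 + 9 + 3\right) + 24\right) = - 108 \left(\left(-3\right) 6 + 24\right) = - 108 \left(-18 + 24\right) = \left(-108\right) 6 = -648$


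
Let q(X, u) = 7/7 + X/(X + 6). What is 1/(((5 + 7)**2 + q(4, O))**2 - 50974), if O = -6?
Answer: -25/745821 ≈ -3.3520e-5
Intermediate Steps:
q(X, u) = 1 + X/(6 + X) (q(X, u) = 7*(1/7) + X/(6 + X) = 1 + X/(6 + X))
1/(((5 + 7)**2 + q(4, O))**2 - 50974) = 1/(((5 + 7)**2 + 2*(3 + 4)/(6 + 4))**2 - 50974) = 1/((12**2 + 2*7/10)**2 - 50974) = 1/((144 + 2*(1/10)*7)**2 - 50974) = 1/((144 + 7/5)**2 - 50974) = 1/((727/5)**2 - 50974) = 1/(528529/25 - 50974) = 1/(-745821/25) = -25/745821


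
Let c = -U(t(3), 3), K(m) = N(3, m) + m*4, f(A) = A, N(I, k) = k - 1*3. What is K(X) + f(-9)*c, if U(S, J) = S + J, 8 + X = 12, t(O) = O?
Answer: 71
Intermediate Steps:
N(I, k) = -3 + k (N(I, k) = k - 3 = -3 + k)
X = 4 (X = -8 + 12 = 4)
K(m) = -3 + 5*m (K(m) = (-3 + m) + m*4 = (-3 + m) + 4*m = -3 + 5*m)
U(S, J) = J + S
c = -6 (c = -(3 + 3) = -1*6 = -6)
K(X) + f(-9)*c = (-3 + 5*4) - 9*(-6) = (-3 + 20) + 54 = 17 + 54 = 71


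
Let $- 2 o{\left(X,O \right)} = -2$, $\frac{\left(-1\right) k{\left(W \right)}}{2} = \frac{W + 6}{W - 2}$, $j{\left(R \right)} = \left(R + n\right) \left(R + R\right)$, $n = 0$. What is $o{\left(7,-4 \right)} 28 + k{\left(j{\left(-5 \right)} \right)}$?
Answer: $\frac{77}{3} \approx 25.667$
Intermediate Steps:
$j{\left(R \right)} = 2 R^{2}$ ($j{\left(R \right)} = \left(R + 0\right) \left(R + R\right) = R 2 R = 2 R^{2}$)
$k{\left(W \right)} = - \frac{2 \left(6 + W\right)}{-2 + W}$ ($k{\left(W \right)} = - 2 \frac{W + 6}{W - 2} = - 2 \frac{6 + W}{-2 + W} = - \frac{2 \left(6 + W\right)}{-2 + W}$)
$o{\left(X,O \right)} = 1$ ($o{\left(X,O \right)} = \left(- \frac{1}{2}\right) \left(-2\right) = 1$)
$o{\left(7,-4 \right)} 28 + k{\left(j{\left(-5 \right)} \right)} = 1 \cdot 28 + \frac{2 \left(-6 - 2 \left(-5\right)^{2}\right)}{-2 + 2 \left(-5\right)^{2}} = 28 + \frac{2 \left(-6 - 2 \cdot 25\right)}{-2 + 2 \cdot 25} = 28 + \frac{2 \left(-6 - 50\right)}{-2 + 50} = 28 + \frac{2 \left(-6 - 50\right)}{48} = 28 + 2 \cdot \frac{1}{48} \left(-56\right) = 28 - \frac{7}{3} = \frac{77}{3}$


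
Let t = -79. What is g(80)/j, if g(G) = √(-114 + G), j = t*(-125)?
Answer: I*√34/9875 ≈ 0.00059048*I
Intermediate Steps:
j = 9875 (j = -79*(-125) = 9875)
g(80)/j = √(-114 + 80)/9875 = √(-34)*(1/9875) = (I*√34)*(1/9875) = I*√34/9875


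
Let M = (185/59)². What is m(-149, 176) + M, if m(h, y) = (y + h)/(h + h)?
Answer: 10105063/1037338 ≈ 9.7413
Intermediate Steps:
m(h, y) = (h + y)/(2*h) (m(h, y) = (h + y)/((2*h)) = (h + y)*(1/(2*h)) = (h + y)/(2*h))
M = 34225/3481 (M = (185*(1/59))² = (185/59)² = 34225/3481 ≈ 9.8319)
m(-149, 176) + M = (½)*(-149 + 176)/(-149) + 34225/3481 = (½)*(-1/149)*27 + 34225/3481 = -27/298 + 34225/3481 = 10105063/1037338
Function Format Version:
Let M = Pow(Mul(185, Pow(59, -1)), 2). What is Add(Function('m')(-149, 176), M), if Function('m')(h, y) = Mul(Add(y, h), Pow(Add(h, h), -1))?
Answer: Rational(10105063, 1037338) ≈ 9.7413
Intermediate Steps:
Function('m')(h, y) = Mul(Rational(1, 2), Pow(h, -1), Add(h, y)) (Function('m')(h, y) = Mul(Add(h, y), Pow(Mul(2, h), -1)) = Mul(Add(h, y), Mul(Rational(1, 2), Pow(h, -1))) = Mul(Rational(1, 2), Pow(h, -1), Add(h, y)))
M = Rational(34225, 3481) (M = Pow(Mul(185, Rational(1, 59)), 2) = Pow(Rational(185, 59), 2) = Rational(34225, 3481) ≈ 9.8319)
Add(Function('m')(-149, 176), M) = Add(Mul(Rational(1, 2), Pow(-149, -1), Add(-149, 176)), Rational(34225, 3481)) = Add(Mul(Rational(1, 2), Rational(-1, 149), 27), Rational(34225, 3481)) = Add(Rational(-27, 298), Rational(34225, 3481)) = Rational(10105063, 1037338)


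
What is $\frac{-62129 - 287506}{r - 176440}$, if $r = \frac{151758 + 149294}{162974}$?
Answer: $\frac{730530955}{368651686} \approx 1.9816$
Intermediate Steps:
$r = \frac{150526}{81487}$ ($r = 301052 \cdot \frac{1}{162974} = \frac{150526}{81487} \approx 1.8472$)
$\frac{-62129 - 287506}{r - 176440} = \frac{-62129 - 287506}{\frac{150526}{81487} - 176440} = - \frac{349635}{- \frac{14377415754}{81487}} = \left(-349635\right) \left(- \frac{81487}{14377415754}\right) = \frac{730530955}{368651686}$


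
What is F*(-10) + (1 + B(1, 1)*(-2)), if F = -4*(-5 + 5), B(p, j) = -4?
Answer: 9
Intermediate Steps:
F = 0 (F = -4*0 = 0)
F*(-10) + (1 + B(1, 1)*(-2)) = 0*(-10) + (1 - 4*(-2)) = 0 + (1 + 8) = 0 + 9 = 9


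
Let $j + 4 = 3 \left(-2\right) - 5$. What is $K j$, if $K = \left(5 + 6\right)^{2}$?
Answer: $-1815$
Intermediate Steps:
$K = 121$ ($K = 11^{2} = 121$)
$j = -15$ ($j = -4 + \left(3 \left(-2\right) - 5\right) = -4 - 11 = -15$)
$K j = 121 \left(-15\right) = -1815$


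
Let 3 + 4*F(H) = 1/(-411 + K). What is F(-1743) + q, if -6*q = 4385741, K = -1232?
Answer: -3602889929/4929 ≈ -7.3096e+5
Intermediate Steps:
q = -4385741/6 (q = -⅙*4385741 = -4385741/6 ≈ -7.3096e+5)
F(H) = -2465/3286 (F(H) = -¾ + 1/(4*(-411 - 1232)) = -¾ + (¼)/(-1643) = -¾ + (¼)*(-1/1643) = -¾ - 1/6572 = -2465/3286)
F(-1743) + q = -2465/3286 - 4385741/6 = -3602889929/4929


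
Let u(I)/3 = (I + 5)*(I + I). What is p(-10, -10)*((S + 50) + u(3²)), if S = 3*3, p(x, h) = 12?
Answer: 9780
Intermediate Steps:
S = 9
u(I) = 6*I*(5 + I) (u(I) = 3*((I + 5)*(I + I)) = 3*((5 + I)*(2*I)) = 3*(2*I*(5 + I)) = 6*I*(5 + I))
p(-10, -10)*((S + 50) + u(3²)) = 12*((9 + 50) + 6*3²*(5 + 3²)) = 12*(59 + 6*9*(5 + 9)) = 12*(59 + 6*9*14) = 12*(59 + 756) = 12*815 = 9780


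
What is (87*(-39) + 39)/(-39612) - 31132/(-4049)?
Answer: 207796855/26731498 ≈ 7.7735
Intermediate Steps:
(87*(-39) + 39)/(-39612) - 31132/(-4049) = (-3393 + 39)*(-1/39612) - 31132*(-1/4049) = -3354*(-1/39612) + 31132/4049 = 559/6602 + 31132/4049 = 207796855/26731498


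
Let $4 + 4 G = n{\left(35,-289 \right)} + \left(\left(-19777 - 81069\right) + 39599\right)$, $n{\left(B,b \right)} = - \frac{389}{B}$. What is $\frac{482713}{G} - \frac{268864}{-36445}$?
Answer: $- \frac{943227670782}{39072210715} \approx -24.141$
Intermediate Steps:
$G = - \frac{1072087}{70}$ ($G = -1 + \frac{- \frac{389}{35} + \left(\left(-19777 - 81069\right) + 39599\right)}{4} = -1 + \frac{\left(-389\right) \frac{1}{35} + \left(-100846 + 39599\right)}{4} = -1 + \frac{- \frac{389}{35} - 61247}{4} = -1 + \frac{1}{4} \left(- \frac{2144034}{35}\right) = -1 - \frac{1072017}{70} = - \frac{1072087}{70} \approx -15316.0$)
$\frac{482713}{G} - \frac{268864}{-36445} = \frac{482713}{- \frac{1072087}{70}} - \frac{268864}{-36445} = 482713 \left(- \frac{70}{1072087}\right) - - \frac{268864}{36445} = - \frac{33789910}{1072087} + \frac{268864}{36445} = - \frac{943227670782}{39072210715}$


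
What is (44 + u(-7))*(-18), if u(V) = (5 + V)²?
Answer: -864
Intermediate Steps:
(44 + u(-7))*(-18) = (44 + (5 - 7)²)*(-18) = (44 + (-2)²)*(-18) = (44 + 4)*(-18) = 48*(-18) = -864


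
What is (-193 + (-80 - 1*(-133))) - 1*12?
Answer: -152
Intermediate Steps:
(-193 + (-80 - 1*(-133))) - 1*12 = (-193 + (-80 + 133)) - 12 = (-193 + 53) - 12 = -140 - 12 = -152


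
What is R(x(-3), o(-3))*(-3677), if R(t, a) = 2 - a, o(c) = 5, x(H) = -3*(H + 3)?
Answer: 11031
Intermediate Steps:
x(H) = -9 - 3*H (x(H) = -3*(3 + H) = -9 - 3*H)
R(x(-3), o(-3))*(-3677) = (2 - 1*5)*(-3677) = (2 - 5)*(-3677) = -3*(-3677) = 11031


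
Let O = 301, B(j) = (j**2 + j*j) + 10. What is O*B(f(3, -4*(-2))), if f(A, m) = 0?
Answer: 3010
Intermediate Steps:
B(j) = 10 + 2*j**2 (B(j) = (j**2 + j**2) + 10 = 2*j**2 + 10 = 10 + 2*j**2)
O*B(f(3, -4*(-2))) = 301*(10 + 2*0**2) = 301*(10 + 2*0) = 301*(10 + 0) = 301*10 = 3010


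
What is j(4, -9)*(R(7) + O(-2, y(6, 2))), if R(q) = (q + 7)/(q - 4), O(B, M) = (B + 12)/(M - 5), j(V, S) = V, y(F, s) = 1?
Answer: 26/3 ≈ 8.6667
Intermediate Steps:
O(B, M) = (12 + B)/(-5 + M)
R(q) = (7 + q)/(-4 + q)
j(4, -9)*(R(7) + O(-2, y(6, 2))) = 4*((7 + 7)/(-4 + 7) + (12 - 2)/(-5 + 1)) = 4*(14/3 + 10/(-4)) = 4*((⅓)*14 - ¼*10) = 4*(14/3 - 5/2) = 4*(13/6) = 26/3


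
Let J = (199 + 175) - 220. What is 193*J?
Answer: 29722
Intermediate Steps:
J = 154 (J = 374 - 220 = 154)
193*J = 193*154 = 29722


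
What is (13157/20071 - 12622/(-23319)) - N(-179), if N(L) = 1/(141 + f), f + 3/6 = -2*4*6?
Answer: 102690614027/86586595065 ≈ 1.1860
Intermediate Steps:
f = -97/2 (f = -½ - 2*4*6 = -½ - 8*6 = -½ - 48 = -97/2 ≈ -48.500)
N(L) = 2/185 (N(L) = 1/(141 - 97/2) = 1/(185/2) = 2/185)
(13157/20071 - 12622/(-23319)) - N(-179) = (13157/20071 - 12622/(-23319)) - 1*2/185 = (13157*(1/20071) - 12622*(-1/23319)) - 2/185 = (13157/20071 + 12622/23319) - 2/185 = 560144245/468035649 - 2/185 = 102690614027/86586595065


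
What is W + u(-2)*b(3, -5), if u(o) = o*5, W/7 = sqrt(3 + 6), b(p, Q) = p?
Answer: -9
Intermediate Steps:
W = 21 (W = 7*sqrt(3 + 6) = 7*sqrt(9) = 7*3 = 21)
u(o) = 5*o
W + u(-2)*b(3, -5) = 21 + (5*(-2))*3 = 21 - 10*3 = 21 - 30 = -9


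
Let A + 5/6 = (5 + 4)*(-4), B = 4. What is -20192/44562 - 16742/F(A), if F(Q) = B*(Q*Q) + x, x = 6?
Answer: -50011694/14148435 ≈ -3.5348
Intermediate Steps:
A = -221/6 (A = -5/6 + (5 + 4)*(-4) = -5/6 + 9*(-4) = -5/6 - 36 = -221/6 ≈ -36.833)
F(Q) = 6 + 4*Q**2 (F(Q) = 4*(Q*Q) + 6 = 4*Q**2 + 6 = 6 + 4*Q**2)
-20192/44562 - 16742/F(A) = -20192/44562 - 16742/(6 + 4*(-221/6)**2) = -20192*1/44562 - 16742/(6 + 4*(48841/36)) = -10096/22281 - 16742/(6 + 48841/9) = -10096/22281 - 16742/48895/9 = -10096/22281 - 16742*9/48895 = -10096/22281 - 13698/4445 = -50011694/14148435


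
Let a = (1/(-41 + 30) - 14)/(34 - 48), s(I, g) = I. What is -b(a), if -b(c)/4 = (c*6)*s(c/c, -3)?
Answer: 1860/77 ≈ 24.156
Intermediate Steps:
a = 155/154 (a = (1/(-11) - 14)/(-14) = (-1/11 - 14)*(-1/14) = -155/11*(-1/14) = 155/154 ≈ 1.0065)
b(c) = -24*c (b(c) = -4*c*6*c/c = -4*6*c = -24*c)
-b(a) = -(-24)*155/154 = -1*(-1860/77) = 1860/77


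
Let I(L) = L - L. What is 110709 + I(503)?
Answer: 110709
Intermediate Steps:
I(L) = 0
110709 + I(503) = 110709 + 0 = 110709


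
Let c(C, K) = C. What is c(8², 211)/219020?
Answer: 16/54755 ≈ 0.00029221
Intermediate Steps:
c(8², 211)/219020 = 8²/219020 = 64*(1/219020) = 16/54755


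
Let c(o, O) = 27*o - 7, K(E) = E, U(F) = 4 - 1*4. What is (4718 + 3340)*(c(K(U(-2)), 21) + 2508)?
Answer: 20153058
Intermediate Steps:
U(F) = 0 (U(F) = 4 - 4 = 0)
c(o, O) = -7 + 27*o
(4718 + 3340)*(c(K(U(-2)), 21) + 2508) = (4718 + 3340)*((-7 + 27*0) + 2508) = 8058*((-7 + 0) + 2508) = 8058*(-7 + 2508) = 8058*2501 = 20153058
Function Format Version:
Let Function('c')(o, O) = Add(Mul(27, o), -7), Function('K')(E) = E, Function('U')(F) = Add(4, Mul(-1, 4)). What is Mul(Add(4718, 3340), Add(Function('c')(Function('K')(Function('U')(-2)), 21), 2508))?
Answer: 20153058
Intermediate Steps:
Function('U')(F) = 0 (Function('U')(F) = Add(4, -4) = 0)
Function('c')(o, O) = Add(-7, Mul(27, o))
Mul(Add(4718, 3340), Add(Function('c')(Function('K')(Function('U')(-2)), 21), 2508)) = Mul(Add(4718, 3340), Add(Add(-7, Mul(27, 0)), 2508)) = Mul(8058, Add(Add(-7, 0), 2508)) = Mul(8058, Add(-7, 2508)) = Mul(8058, 2501) = 20153058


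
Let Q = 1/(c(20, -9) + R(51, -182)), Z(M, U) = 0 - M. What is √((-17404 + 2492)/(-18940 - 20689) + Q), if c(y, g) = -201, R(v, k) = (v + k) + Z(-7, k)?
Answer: √2476337863467/2575885 ≈ 0.61091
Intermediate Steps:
Z(M, U) = -M
R(v, k) = 7 + k + v (R(v, k) = (v + k) - 1*(-7) = (k + v) + 7 = 7 + k + v)
Q = -1/325 (Q = 1/(-201 + (7 - 182 + 51)) = 1/(-201 - 124) = 1/(-325) = -1/325 ≈ -0.0030769)
√((-17404 + 2492)/(-18940 - 20689) + Q) = √((-17404 + 2492)/(-18940 - 20689) - 1/325) = √(-14912/(-39629) - 1/325) = √(-14912*(-1/39629) - 1/325) = √(14912/39629 - 1/325) = √(4806771/12879425) = √2476337863467/2575885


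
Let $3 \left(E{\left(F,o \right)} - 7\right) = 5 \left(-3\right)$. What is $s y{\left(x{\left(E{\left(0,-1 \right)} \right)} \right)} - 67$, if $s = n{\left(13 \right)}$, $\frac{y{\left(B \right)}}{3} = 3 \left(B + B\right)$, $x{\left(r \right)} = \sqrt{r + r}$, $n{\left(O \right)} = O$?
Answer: $401$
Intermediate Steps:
$E{\left(F,o \right)} = 2$ ($E{\left(F,o \right)} = 7 + \frac{5 \left(-3\right)}{3} = 7 + \frac{1}{3} \left(-15\right) = 7 - 5 = 2$)
$x{\left(r \right)} = \sqrt{2} \sqrt{r}$ ($x{\left(r \right)} = \sqrt{2 r} = \sqrt{2} \sqrt{r}$)
$y{\left(B \right)} = 18 B$ ($y{\left(B \right)} = 3 \cdot 3 \left(B + B\right) = 3 \cdot 3 \cdot 2 B = 3 \cdot 6 B = 18 B$)
$s = 13$
$s y{\left(x{\left(E{\left(0,-1 \right)} \right)} \right)} - 67 = 13 \cdot 18 \sqrt{2} \sqrt{2} - 67 = 13 \cdot 18 \cdot 2 - 67 = 13 \cdot 36 - 67 = 468 - 67 = 401$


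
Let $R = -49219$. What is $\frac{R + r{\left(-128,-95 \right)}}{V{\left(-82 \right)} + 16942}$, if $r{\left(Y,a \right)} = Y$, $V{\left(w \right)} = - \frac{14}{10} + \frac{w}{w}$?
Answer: $- \frac{27415}{9412} \approx -2.9128$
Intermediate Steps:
$V{\left(w \right)} = - \frac{2}{5}$ ($V{\left(w \right)} = \left(-14\right) \frac{1}{10} + 1 = - \frac{7}{5} + 1 = - \frac{2}{5}$)
$\frac{R + r{\left(-128,-95 \right)}}{V{\left(-82 \right)} + 16942} = \frac{-49219 - 128}{- \frac{2}{5} + 16942} = - \frac{49347}{\frac{84708}{5}} = \left(-49347\right) \frac{5}{84708} = - \frac{27415}{9412}$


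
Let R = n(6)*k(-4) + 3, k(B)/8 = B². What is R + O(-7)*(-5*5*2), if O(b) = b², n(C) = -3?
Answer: -2831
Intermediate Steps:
k(B) = 8*B²
R = -381 (R = -24*(-4)² + 3 = -24*16 + 3 = -3*128 + 3 = -384 + 3 = -381)
R + O(-7)*(-5*5*2) = -381 + (-7)²*(-5*5*2) = -381 + 49*(-25*2) = -381 + 49*(-50) = -381 - 2450 = -2831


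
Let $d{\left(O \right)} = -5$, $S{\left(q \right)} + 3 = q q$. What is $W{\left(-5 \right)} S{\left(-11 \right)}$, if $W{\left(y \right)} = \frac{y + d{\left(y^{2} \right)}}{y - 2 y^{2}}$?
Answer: $\frac{236}{11} \approx 21.455$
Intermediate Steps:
$S{\left(q \right)} = -3 + q^{2}$ ($S{\left(q \right)} = -3 + q q = -3 + q^{2}$)
$W{\left(y \right)} = \frac{-5 + y}{y - 2 y^{2}}$ ($W{\left(y \right)} = \frac{y - 5}{y - 2 y^{2}} = \frac{-5 + y}{y - 2 y^{2}}$)
$W{\left(-5 \right)} S{\left(-11 \right)} = \frac{5 - -5}{\left(-5\right) \left(-1 + 2 \left(-5\right)\right)} \left(-3 + \left(-11\right)^{2}\right) = - \frac{5 + 5}{5 \left(-1 - 10\right)} \left(-3 + 121\right) = \left(- \frac{1}{5}\right) \frac{1}{-11} \cdot 10 \cdot 118 = \left(- \frac{1}{5}\right) \left(- \frac{1}{11}\right) 10 \cdot 118 = \frac{2}{11} \cdot 118 = \frac{236}{11}$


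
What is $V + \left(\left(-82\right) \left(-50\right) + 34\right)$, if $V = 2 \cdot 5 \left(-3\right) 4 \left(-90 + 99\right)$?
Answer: $3054$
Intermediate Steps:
$V = -1080$ ($V = 2 \left(-15\right) 4 \cdot 9 = \left(-30\right) 4 \cdot 9 = \left(-120\right) 9 = -1080$)
$V + \left(\left(-82\right) \left(-50\right) + 34\right) = -1080 + \left(\left(-82\right) \left(-50\right) + 34\right) = -1080 + \left(4100 + 34\right) = -1080 + 4134 = 3054$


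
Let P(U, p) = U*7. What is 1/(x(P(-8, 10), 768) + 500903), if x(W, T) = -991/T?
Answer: 768/384692513 ≈ 1.9964e-6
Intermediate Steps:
P(U, p) = 7*U
1/(x(P(-8, 10), 768) + 500903) = 1/(-991/768 + 500903) = 1/(384692513/768) = 768/384692513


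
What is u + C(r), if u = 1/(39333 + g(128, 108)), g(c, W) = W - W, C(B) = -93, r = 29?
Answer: -3657968/39333 ≈ -93.000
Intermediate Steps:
g(c, W) = 0
u = 1/39333 (u = 1/(39333 + 0) = 1/39333 ≈ 2.5424e-5)
u + C(r) = 1/39333 - 93 = -3657968/39333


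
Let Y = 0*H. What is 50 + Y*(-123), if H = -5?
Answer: 50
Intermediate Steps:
Y = 0 (Y = 0*(-5) = 0)
50 + Y*(-123) = 50 + 0*(-123) = 50 + 0 = 50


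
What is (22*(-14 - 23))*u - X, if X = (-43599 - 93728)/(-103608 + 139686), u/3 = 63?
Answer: -5550318661/36078 ≈ -1.5384e+5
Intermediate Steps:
u = 189 (u = 3*63 = 189)
X = -137327/36078 ≈ -3.8064
(22*(-14 - 23))*u - X = (22*(-14 - 23))*189 - 1*(-137327/36078) = (22*(-37))*189 + 137327/36078 = -814*189 + 137327/36078 = -153846 + 137327/36078 = -5550318661/36078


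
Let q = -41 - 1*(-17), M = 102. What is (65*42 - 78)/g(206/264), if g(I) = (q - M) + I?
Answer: -350064/16529 ≈ -21.179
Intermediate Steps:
q = -24 (q = -41 + 17 = -24)
g(I) = -126 + I (g(I) = (-24 - 1*102) + I = (-24 - 102) + I = -126 + I)
(65*42 - 78)/g(206/264) = (65*42 - 78)/(-126 + 206/264) = (2730 - 78)/(-126 + 206*(1/264)) = 2652/(-126 + 103/132) = 2652/(-16529/132) = 2652*(-132/16529) = -350064/16529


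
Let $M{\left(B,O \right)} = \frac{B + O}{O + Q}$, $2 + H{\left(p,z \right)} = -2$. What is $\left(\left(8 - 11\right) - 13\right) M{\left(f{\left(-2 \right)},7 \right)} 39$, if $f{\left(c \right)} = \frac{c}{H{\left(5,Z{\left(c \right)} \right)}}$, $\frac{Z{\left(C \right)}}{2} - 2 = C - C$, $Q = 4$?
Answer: $- \frac{4680}{11} \approx -425.45$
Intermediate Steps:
$Z{\left(C \right)} = 4$ ($Z{\left(C \right)} = 4 + 2 \left(C - C\right) = 4 + 2 \cdot 0 = 4 + 0 = 4$)
$H{\left(p,z \right)} = -4$ ($H{\left(p,z \right)} = -2 - 2 = -4$)
$f{\left(c \right)} = - \frac{c}{4}$ ($f{\left(c \right)} = \frac{c}{-4} = c \left(- \frac{1}{4}\right) = - \frac{c}{4}$)
$M{\left(B,O \right)} = \frac{B + O}{4 + O}$ ($M{\left(B,O \right)} = \frac{B + O}{O + 4} = \frac{B + O}{4 + O}$)
$\left(\left(8 - 11\right) - 13\right) M{\left(f{\left(-2 \right)},7 \right)} 39 = \left(\left(8 - 11\right) - 13\right) \frac{\left(- \frac{1}{4}\right) \left(-2\right) + 7}{4 + 7} \cdot 39 = \left(-3 - 13\right) \frac{\frac{1}{2} + 7}{11} \cdot 39 = - 16 \cdot \frac{1}{11} \cdot \frac{15}{2} \cdot 39 = \left(-16\right) \frac{15}{22} \cdot 39 = \left(- \frac{120}{11}\right) 39 = - \frac{4680}{11}$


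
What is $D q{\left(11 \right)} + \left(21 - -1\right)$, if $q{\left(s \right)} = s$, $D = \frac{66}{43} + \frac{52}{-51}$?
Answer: $\frac{60676}{2193} \approx 27.668$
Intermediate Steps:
$D = \frac{1130}{2193}$ ($D = 66 \cdot \frac{1}{43} + 52 \left(- \frac{1}{51}\right) = \frac{66}{43} - \frac{52}{51} = \frac{1130}{2193} \approx 0.51528$)
$D q{\left(11 \right)} + \left(21 - -1\right) = \frac{1130}{2193} \cdot 11 + \left(21 - -1\right) = \frac{12430}{2193} + \left(21 + 1\right) = \frac{12430}{2193} + 22 = \frac{60676}{2193}$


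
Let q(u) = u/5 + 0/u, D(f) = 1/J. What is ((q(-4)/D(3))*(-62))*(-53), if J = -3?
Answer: 39432/5 ≈ 7886.4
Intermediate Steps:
D(f) = -⅓ (D(f) = 1/(-3) = -⅓)
q(u) = u/5 (q(u) = u*(⅕) + 0 = u/5 + 0 = u/5)
((q(-4)/D(3))*(-62))*(-53) = ((((⅕)*(-4))/(-⅓))*(-62))*(-53) = (-⅘*(-3)*(-62))*(-53) = ((12/5)*(-62))*(-53) = -744/5*(-53) = 39432/5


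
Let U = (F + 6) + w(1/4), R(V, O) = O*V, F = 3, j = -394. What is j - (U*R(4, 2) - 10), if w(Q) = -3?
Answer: -432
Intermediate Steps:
U = 6 (U = (3 + 6) - 3 = 9 - 3 = 6)
j - (U*R(4, 2) - 10) = -394 - (6*(2*4) - 10) = -394 - (6*8 - 10) = -394 - (48 - 10) = -394 - 1*38 = -394 - 38 = -432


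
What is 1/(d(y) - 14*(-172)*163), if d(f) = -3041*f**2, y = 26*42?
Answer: -1/3625890520 ≈ -2.7579e-10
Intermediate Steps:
y = 1092
1/(d(y) - 14*(-172)*163) = 1/(-3041*1092**2 - 14*(-172)*163) = 1/(-3041*1192464 + 2408*163) = 1/(-3626283024 + 392504) = 1/(-3625890520) = -1/3625890520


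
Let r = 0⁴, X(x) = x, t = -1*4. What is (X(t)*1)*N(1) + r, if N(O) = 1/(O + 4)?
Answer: -⅘ ≈ -0.80000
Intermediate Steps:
t = -4
N(O) = 1/(4 + O)
r = 0
(X(t)*1)*N(1) + r = (-4*1)/(4 + 1) + 0 = -4/5 + 0 = -4*⅕ + 0 = -⅘ + 0 = -⅘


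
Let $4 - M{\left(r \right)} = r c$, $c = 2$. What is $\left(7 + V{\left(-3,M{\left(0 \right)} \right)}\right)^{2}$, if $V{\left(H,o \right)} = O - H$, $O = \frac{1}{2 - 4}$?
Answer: $\frac{361}{4} \approx 90.25$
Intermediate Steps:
$O = - \frac{1}{2}$ ($O = \frac{1}{-2} = - \frac{1}{2} \approx -0.5$)
$M{\left(r \right)} = 4 - 2 r$ ($M{\left(r \right)} = 4 - r 2 = 4 - 2 r$)
$V{\left(H,o \right)} = - \frac{1}{2} - H$
$\left(7 + V{\left(-3,M{\left(0 \right)} \right)}\right)^{2} = \left(7 - - \frac{5}{2}\right)^{2} = \left(7 + \left(- \frac{1}{2} + 3\right)\right)^{2} = \left(7 + \frac{5}{2}\right)^{2} = \left(\frac{19}{2}\right)^{2} = \frac{361}{4}$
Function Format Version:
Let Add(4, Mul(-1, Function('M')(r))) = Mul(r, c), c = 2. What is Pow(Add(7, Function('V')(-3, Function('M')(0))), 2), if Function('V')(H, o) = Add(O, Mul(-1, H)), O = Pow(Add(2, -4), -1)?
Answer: Rational(361, 4) ≈ 90.250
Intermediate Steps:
O = Rational(-1, 2) (O = Pow(-2, -1) = Rational(-1, 2) ≈ -0.50000)
Function('M')(r) = Add(4, Mul(-2, r)) (Function('M')(r) = Add(4, Mul(-1, Mul(r, 2))) = Add(4, Mul(-1, Mul(2, r))) = Add(4, Mul(-2, r)))
Function('V')(H, o) = Add(Rational(-1, 2), Mul(-1, H))
Pow(Add(7, Function('V')(-3, Function('M')(0))), 2) = Pow(Add(7, Add(Rational(-1, 2), Mul(-1, -3))), 2) = Pow(Add(7, Add(Rational(-1, 2), 3)), 2) = Pow(Add(7, Rational(5, 2)), 2) = Pow(Rational(19, 2), 2) = Rational(361, 4)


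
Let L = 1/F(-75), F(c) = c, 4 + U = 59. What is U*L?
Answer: -11/15 ≈ -0.73333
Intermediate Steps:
U = 55 (U = -4 + 59 = 55)
L = -1/75 (L = 1/(-75) = -1/75 ≈ -0.013333)
U*L = 55*(-1/75) = -11/15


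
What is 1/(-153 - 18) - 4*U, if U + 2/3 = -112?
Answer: 77063/171 ≈ 450.66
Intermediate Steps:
U = -338/3 (U = -⅔ - 112 = -338/3 ≈ -112.67)
1/(-153 - 18) - 4*U = 1/(-153 - 18) - 4*(-338/3) = 1/(-171) + 1352/3 = -1/171 + 1352/3 = 77063/171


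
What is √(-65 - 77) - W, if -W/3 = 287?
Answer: 861 + I*√142 ≈ 861.0 + 11.916*I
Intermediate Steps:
W = -861 (W = -3*287 = -861)
√(-65 - 77) - W = √(-65 - 77) - 1*(-861) = √(-142) + 861 = I*√142 + 861 = 861 + I*√142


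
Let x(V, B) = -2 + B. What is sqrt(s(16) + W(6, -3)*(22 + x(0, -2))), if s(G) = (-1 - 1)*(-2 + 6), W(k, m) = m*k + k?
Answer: 4*I*sqrt(14) ≈ 14.967*I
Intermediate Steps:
W(k, m) = k + k*m (W(k, m) = k*m + k = k + k*m)
s(G) = -8 (s(G) = -2*4 = -8)
sqrt(s(16) + W(6, -3)*(22 + x(0, -2))) = sqrt(-8 + (6*(1 - 3))*(22 + (-2 - 2))) = sqrt(-8 + (6*(-2))*(22 - 4)) = sqrt(-8 - 12*18) = sqrt(-8 - 216) = sqrt(-224) = 4*I*sqrt(14)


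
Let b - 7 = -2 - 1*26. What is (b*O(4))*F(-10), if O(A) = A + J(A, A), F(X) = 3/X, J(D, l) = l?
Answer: 252/5 ≈ 50.400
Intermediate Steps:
b = -21 (b = 7 + (-2 - 1*26) = 7 + (-2 - 26) = 7 - 28 = -21)
O(A) = 2*A (O(A) = A + A = 2*A)
(b*O(4))*F(-10) = (-42*4)*(3/(-10)) = (-21*8)*(3*(-1/10)) = -168*(-3/10) = 252/5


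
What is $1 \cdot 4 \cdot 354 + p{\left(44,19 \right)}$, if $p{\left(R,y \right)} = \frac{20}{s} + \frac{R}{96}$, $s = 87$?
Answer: $\frac{986015}{696} \approx 1416.7$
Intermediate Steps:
$p{\left(R,y \right)} = \frac{20}{87} + \frac{R}{96}$
$1 \cdot 4 \cdot 354 + p{\left(44,19 \right)} = 1 \cdot 4 \cdot 354 + \left(\frac{20}{87} + \frac{1}{96} \cdot 44\right) = 4 \cdot 354 + \left(\frac{20}{87} + \frac{11}{24}\right) = 1416 + \frac{479}{696} = \frac{986015}{696}$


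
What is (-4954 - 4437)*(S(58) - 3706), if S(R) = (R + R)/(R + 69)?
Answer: 4418897486/127 ≈ 3.4794e+7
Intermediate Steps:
S(R) = 2*R/(69 + R) (S(R) = (2*R)/(69 + R) = 2*R/(69 + R))
(-4954 - 4437)*(S(58) - 3706) = (-4954 - 4437)*(2*58/(69 + 58) - 3706) = -9391*(2*58/127 - 3706) = -9391*(2*58*(1/127) - 3706) = -9391*(116/127 - 3706) = -9391*(-470546/127) = 4418897486/127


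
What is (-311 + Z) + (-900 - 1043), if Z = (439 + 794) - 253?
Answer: -1274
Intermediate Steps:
Z = 980 (Z = 1233 - 253 = 980)
(-311 + Z) + (-900 - 1043) = (-311 + 980) + (-900 - 1043) = 669 - 1943 = -1274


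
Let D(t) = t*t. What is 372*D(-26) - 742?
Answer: 250730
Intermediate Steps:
D(t) = t²
372*D(-26) - 742 = 372*(-26)² - 742 = 372*676 - 742 = 251472 - 742 = 250730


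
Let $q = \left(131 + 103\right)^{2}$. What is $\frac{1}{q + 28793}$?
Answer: $\frac{1}{83549} \approx 1.1969 \cdot 10^{-5}$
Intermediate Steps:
$q = 54756$ ($q = 234^{2} = 54756$)
$\frac{1}{q + 28793} = \frac{1}{54756 + 28793} = \frac{1}{83549}$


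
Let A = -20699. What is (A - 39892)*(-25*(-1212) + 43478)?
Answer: -4470282798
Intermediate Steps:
(A - 39892)*(-25*(-1212) + 43478) = (-20699 - 39892)*(-25*(-1212) + 43478) = -60591*(30300 + 43478) = -60591*73778 = -4470282798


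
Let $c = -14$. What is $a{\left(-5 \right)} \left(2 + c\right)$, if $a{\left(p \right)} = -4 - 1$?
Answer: $60$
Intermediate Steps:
$a{\left(p \right)} = -5$ ($a{\left(p \right)} = -4 - 1 = -5$)
$a{\left(-5 \right)} \left(2 + c\right) = - 5 \left(2 - 14\right) = \left(-5\right) \left(-12\right) = 60$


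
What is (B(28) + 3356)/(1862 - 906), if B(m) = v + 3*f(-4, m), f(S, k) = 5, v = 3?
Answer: 1687/478 ≈ 3.5293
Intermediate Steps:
B(m) = 18 (B(m) = 3 + 3*5 = 3 + 15 = 18)
(B(28) + 3356)/(1862 - 906) = (18 + 3356)/(1862 - 906) = 3374/956 = 3374*(1/956) = 1687/478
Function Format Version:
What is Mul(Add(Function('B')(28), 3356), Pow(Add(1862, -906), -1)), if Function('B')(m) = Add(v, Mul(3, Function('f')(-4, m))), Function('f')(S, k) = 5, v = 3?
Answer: Rational(1687, 478) ≈ 3.5293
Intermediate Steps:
Function('B')(m) = 18 (Function('B')(m) = Add(3, Mul(3, 5)) = Add(3, 15) = 18)
Mul(Add(Function('B')(28), 3356), Pow(Add(1862, -906), -1)) = Mul(Add(18, 3356), Pow(Add(1862, -906), -1)) = Mul(3374, Pow(956, -1)) = Mul(3374, Rational(1, 956)) = Rational(1687, 478)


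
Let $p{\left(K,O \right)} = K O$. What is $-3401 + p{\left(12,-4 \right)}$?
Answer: $-3449$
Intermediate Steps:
$-3401 + p{\left(12,-4 \right)} = -3401 + 12 \left(-4\right) = -3401 - 48 = -3449$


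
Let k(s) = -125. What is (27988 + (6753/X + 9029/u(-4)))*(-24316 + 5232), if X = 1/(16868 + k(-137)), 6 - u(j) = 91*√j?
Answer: -8946053006157137/4145 - 3920039669*I/4145 ≈ -2.1583e+12 - 9.4573e+5*I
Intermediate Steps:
u(j) = 6 - 91*√j
X = 1/16743 (X = 1/(16868 - 125) = 1/16743 ≈ 5.9726e-5)
(27988 + (6753/X + 9029/u(-4)))*(-24316 + 5232) = (27988 + (6753/(1/16743) + 9029/(6 - 182*I)))*(-24316 + 5232) = (27988 + (6753*16743 + 9029/(6 - 182*I)))*(-19084) = (27988 + (113065479 + 9029/(6 - 182*I)))*(-19084) = (27988 + (113065479 + 9029*((6 + 182*I)/33160)))*(-19084) = (27988 + (113065479 + 9029*(6 + 182*I)/33160))*(-19084) = (113093467 + 9029*(6 + 182*I)/33160)*(-19084) = -2158275724228 - 43077359*(6 + 182*I)/8290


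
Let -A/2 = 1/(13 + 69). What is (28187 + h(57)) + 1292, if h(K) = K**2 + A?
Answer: 1341847/41 ≈ 32728.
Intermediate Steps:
A = -1/41 (A = -2/(13 + 69) = -2/82 = -2*1/82 = -1/41 ≈ -0.024390)
h(K) = -1/41 + K**2 (h(K) = K**2 - 1/41 = -1/41 + K**2)
(28187 + h(57)) + 1292 = (28187 + (-1/41 + 57**2)) + 1292 = (28187 + (-1/41 + 3249)) + 1292 = (28187 + 133208/41) + 1292 = 1288875/41 + 1292 = 1341847/41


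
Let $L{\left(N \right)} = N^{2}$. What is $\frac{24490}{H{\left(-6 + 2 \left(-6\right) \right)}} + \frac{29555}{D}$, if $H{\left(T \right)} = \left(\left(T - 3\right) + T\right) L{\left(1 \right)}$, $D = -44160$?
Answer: $- \frac{3138061}{4992} \approx -628.62$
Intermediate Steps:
$H{\left(T \right)} = -3 + 2 T$ ($H{\left(T \right)} = \left(\left(T - 3\right) + T\right) 1^{2} = \left(\left(-3 + T\right) + T\right) 1 = \left(-3 + 2 T\right) 1 = -3 + 2 T$)
$\frac{24490}{H{\left(-6 + 2 \left(-6\right) \right)}} + \frac{29555}{D} = \frac{24490}{-3 + 2 \left(-6 + 2 \left(-6\right)\right)} + \frac{29555}{-44160} = \frac{24490}{-3 + 2 \left(-6 - 12\right)} + 29555 \left(- \frac{1}{44160}\right) = \frac{24490}{-3 + 2 \left(-18\right)} - \frac{257}{384} = \frac{24490}{-3 - 36} - \frac{257}{384} = \frac{24490}{-39} - \frac{257}{384} = 24490 \left(- \frac{1}{39}\right) - \frac{257}{384} = - \frac{24490}{39} - \frac{257}{384} = - \frac{3138061}{4992}$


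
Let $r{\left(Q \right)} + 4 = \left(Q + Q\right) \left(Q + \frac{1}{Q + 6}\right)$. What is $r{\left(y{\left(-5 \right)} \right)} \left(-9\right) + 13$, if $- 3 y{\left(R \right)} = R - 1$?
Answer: $- \frac{55}{2} \approx -27.5$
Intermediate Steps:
$y{\left(R \right)} = \frac{1}{3} - \frac{R}{3}$ ($y{\left(R \right)} = - \frac{R - 1}{3} = - \frac{-1 + R}{3} = \frac{1}{3} - \frac{R}{3}$)
$r{\left(Q \right)} = -4 + 2 Q \left(Q + \frac{1}{6 + Q}\right)$ ($r{\left(Q \right)} = -4 + \left(Q + Q\right) \left(Q + \frac{1}{Q + 6}\right) = -4 + 2 Q \left(Q + \frac{1}{6 + Q}\right)$)
$r{\left(y{\left(-5 \right)} \right)} \left(-9\right) + 13 = \frac{2 \left(-12 + \left(\frac{1}{3} - - \frac{5}{3}\right)^{3} - \left(\frac{1}{3} - - \frac{5}{3}\right) + 6 \left(\frac{1}{3} - - \frac{5}{3}\right)^{2}\right)}{6 + \left(\frac{1}{3} - - \frac{5}{3}\right)} \left(-9\right) + 13 = \frac{2 \left(-12 + \left(\frac{1}{3} + \frac{5}{3}\right)^{3} - \left(\frac{1}{3} + \frac{5}{3}\right) + 6 \left(\frac{1}{3} + \frac{5}{3}\right)^{2}\right)}{6 + \left(\frac{1}{3} + \frac{5}{3}\right)} \left(-9\right) + 13 = \frac{2 \left(-12 + 2^{3} - 2 + 6 \cdot 2^{2}\right)}{6 + 2} \left(-9\right) + 13 = \frac{2 \left(-12 + 8 - 2 + 6 \cdot 4\right)}{8} \left(-9\right) + 13 = 2 \cdot \frac{1}{8} \left(-12 + 8 - 2 + 24\right) \left(-9\right) + 13 = 2 \cdot \frac{1}{8} \cdot 18 \left(-9\right) + 13 = \frac{9}{2} \left(-9\right) + 13 = - \frac{81}{2} + 13 = - \frac{55}{2}$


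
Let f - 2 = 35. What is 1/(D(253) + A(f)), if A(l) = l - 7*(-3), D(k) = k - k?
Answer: 1/58 ≈ 0.017241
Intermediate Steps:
f = 37 (f = 2 + 35 = 37)
D(k) = 0
A(l) = 21 + l (A(l) = l + 21 = 21 + l)
1/(D(253) + A(f)) = 1/(0 + (21 + 37)) = 1/(0 + 58) = 1/58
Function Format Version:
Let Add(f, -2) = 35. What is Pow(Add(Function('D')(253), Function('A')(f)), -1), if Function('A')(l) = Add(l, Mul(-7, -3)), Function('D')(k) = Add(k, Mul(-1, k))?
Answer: Rational(1, 58) ≈ 0.017241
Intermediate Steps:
f = 37 (f = Add(2, 35) = 37)
Function('D')(k) = 0
Function('A')(l) = Add(21, l) (Function('A')(l) = Add(l, 21) = Add(21, l))
Pow(Add(Function('D')(253), Function('A')(f)), -1) = Pow(Add(0, Add(21, 37)), -1) = Pow(Add(0, 58), -1) = Pow(58, -1) = Rational(1, 58)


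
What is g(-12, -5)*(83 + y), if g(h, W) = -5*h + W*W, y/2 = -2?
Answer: 6715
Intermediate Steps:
y = -4 (y = 2*(-2) = -4)
g(h, W) = W² - 5*h (g(h, W) = -5*h + W² = W² - 5*h)
g(-12, -5)*(83 + y) = ((-5)² - 5*(-12))*(83 - 4) = (25 + 60)*79 = 85*79 = 6715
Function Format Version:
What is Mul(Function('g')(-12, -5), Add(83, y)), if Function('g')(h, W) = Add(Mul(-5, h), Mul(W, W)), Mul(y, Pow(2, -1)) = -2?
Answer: 6715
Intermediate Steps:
y = -4 (y = Mul(2, -2) = -4)
Function('g')(h, W) = Add(Pow(W, 2), Mul(-5, h)) (Function('g')(h, W) = Add(Mul(-5, h), Pow(W, 2)) = Add(Pow(W, 2), Mul(-5, h)))
Mul(Function('g')(-12, -5), Add(83, y)) = Mul(Add(Pow(-5, 2), Mul(-5, -12)), Add(83, -4)) = Mul(Add(25, 60), 79) = Mul(85, 79) = 6715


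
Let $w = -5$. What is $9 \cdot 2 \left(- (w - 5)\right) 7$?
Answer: $1260$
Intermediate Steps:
$9 \cdot 2 \left(- (w - 5)\right) 7 = 9 \cdot 2 \left(- (-5 - 5)\right) 7 = 9 \cdot 2 \left(\left(-1\right) \left(-10\right)\right) 7 = 9 \cdot 2 \cdot 10 \cdot 7 = 9 \cdot 20 \cdot 7 = 180 \cdot 7 = 1260$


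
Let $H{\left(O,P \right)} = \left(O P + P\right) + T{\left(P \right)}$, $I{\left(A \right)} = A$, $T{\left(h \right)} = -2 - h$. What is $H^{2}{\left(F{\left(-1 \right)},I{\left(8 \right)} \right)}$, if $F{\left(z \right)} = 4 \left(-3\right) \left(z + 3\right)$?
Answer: $37636$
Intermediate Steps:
$F{\left(z \right)} = -36 - 12 z$ ($F{\left(z \right)} = - 12 \left(3 + z\right) = -36 - 12 z$)
$H{\left(O,P \right)} = -2 + O P$ ($H{\left(O,P \right)} = \left(O P + P\right) - \left(2 + P\right) = \left(P + O P\right) - \left(2 + P\right) = -2 + O P$)
$H^{2}{\left(F{\left(-1 \right)},I{\left(8 \right)} \right)} = \left(-2 + \left(-36 - -12\right) 8\right)^{2} = \left(-2 + \left(-36 + 12\right) 8\right)^{2} = \left(-2 - 192\right)^{2} = \left(-194\right)^{2} = 37636$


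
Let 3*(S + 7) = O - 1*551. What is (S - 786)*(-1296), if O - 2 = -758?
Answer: 1592352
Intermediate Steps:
O = -756 (O = 2 - 758 = -756)
S = -1328/3 (S = -7 + (-756 - 1*551)/3 = -7 + (-756 - 551)/3 = -7 + (⅓)*(-1307) = -7 - 1307/3 = -1328/3 ≈ -442.67)
(S - 786)*(-1296) = (-1328/3 - 786)*(-1296) = -3686/3*(-1296) = 1592352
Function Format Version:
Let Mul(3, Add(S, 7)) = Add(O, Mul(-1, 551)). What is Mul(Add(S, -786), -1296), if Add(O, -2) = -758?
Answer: 1592352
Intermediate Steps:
O = -756 (O = Add(2, -758) = -756)
S = Rational(-1328, 3) (S = Add(-7, Mul(Rational(1, 3), Add(-756, Mul(-1, 551)))) = Add(-7, Mul(Rational(1, 3), Add(-756, -551))) = Add(-7, Mul(Rational(1, 3), -1307)) = Add(-7, Rational(-1307, 3)) = Rational(-1328, 3) ≈ -442.67)
Mul(Add(S, -786), -1296) = Mul(Add(Rational(-1328, 3), -786), -1296) = Mul(Rational(-3686, 3), -1296) = 1592352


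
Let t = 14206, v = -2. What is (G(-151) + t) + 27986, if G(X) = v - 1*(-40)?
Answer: 42230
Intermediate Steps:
G(X) = 38 (G(X) = -2 - 1*(-40) = -2 + 40 = 38)
(G(-151) + t) + 27986 = (38 + 14206) + 27986 = 14244 + 27986 = 42230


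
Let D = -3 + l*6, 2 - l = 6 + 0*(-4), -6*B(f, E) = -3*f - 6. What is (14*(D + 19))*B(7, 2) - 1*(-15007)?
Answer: 14503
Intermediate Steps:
B(f, E) = 1 + f/2 (B(f, E) = -(-3*f - 6)/6 = -(-6 - 3*f)/6 = 1 + f/2)
l = -4 (l = 2 - (6 + 0*(-4)) = 2 - (6 + 0) = 2 - 1*6 = 2 - 6 = -4)
D = -27 (D = -3 - 4*6 = -3 - 24 = -27)
(14*(D + 19))*B(7, 2) - 1*(-15007) = (14*(-27 + 19))*(1 + (½)*7) - 1*(-15007) = (14*(-8))*(1 + 7/2) + 15007 = -112*9/2 + 15007 = -504 + 15007 = 14503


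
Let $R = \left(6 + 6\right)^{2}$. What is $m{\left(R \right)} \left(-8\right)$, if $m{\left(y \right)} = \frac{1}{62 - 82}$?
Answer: $\frac{2}{5} \approx 0.4$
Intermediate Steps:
$R = 144$ ($R = 12^{2} = 144$)
$m{\left(y \right)} = - \frac{1}{20}$ ($m{\left(y \right)} = \frac{1}{-20} = - \frac{1}{20}$)
$m{\left(R \right)} \left(-8\right) = \left(- \frac{1}{20}\right) \left(-8\right) = \frac{2}{5}$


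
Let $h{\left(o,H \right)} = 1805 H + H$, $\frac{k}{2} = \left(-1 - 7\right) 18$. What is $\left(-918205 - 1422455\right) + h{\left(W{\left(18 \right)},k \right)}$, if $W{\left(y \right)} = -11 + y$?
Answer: $-2860788$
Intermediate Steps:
$k = -288$ ($k = 2 \left(-1 - 7\right) 18 = 2 \left(\left(-8\right) 18\right) = 2 \left(-144\right) = -288$)
$h{\left(o,H \right)} = 1806 H$
$\left(-918205 - 1422455\right) + h{\left(W{\left(18 \right)},k \right)} = \left(-918205 - 1422455\right) + 1806 \left(-288\right) = -2340660 - 520128 = -2860788$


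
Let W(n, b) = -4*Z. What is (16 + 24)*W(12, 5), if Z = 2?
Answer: -320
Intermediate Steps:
W(n, b) = -8 (W(n, b) = -4*2 = -8)
(16 + 24)*W(12, 5) = (16 + 24)*(-8) = 40*(-8) = -320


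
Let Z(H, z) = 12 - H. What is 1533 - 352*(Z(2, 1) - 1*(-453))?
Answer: -161443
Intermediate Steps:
1533 - 352*(Z(2, 1) - 1*(-453)) = 1533 - 352*((12 - 1*2) - 1*(-453)) = 1533 - 352*((12 - 2) + 453) = 1533 - 352*(10 + 453) = 1533 - 352*463 = 1533 - 162976 = -161443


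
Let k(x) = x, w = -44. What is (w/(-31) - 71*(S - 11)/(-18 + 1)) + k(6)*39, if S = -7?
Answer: 84448/527 ≈ 160.24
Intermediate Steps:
(w/(-31) - 71*(S - 11)/(-18 + 1)) + k(6)*39 = (-44/(-31) - 71*(-7 - 11)/(-18 + 1)) + 6*39 = (-44*(-1/31) - 71/((-17/(-18)))) + 234 = (44/31 - 71/((-17*(-1/18)))) + 234 = (44/31 - 71/17/18) + 234 = (44/31 - 71*18/17) + 234 = (44/31 - 1278/17) + 234 = -38870/527 + 234 = 84448/527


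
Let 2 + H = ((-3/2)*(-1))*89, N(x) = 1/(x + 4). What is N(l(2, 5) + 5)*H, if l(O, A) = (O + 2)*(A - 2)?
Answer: 263/42 ≈ 6.2619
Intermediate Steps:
l(O, A) = (-2 + A)*(2 + O) (l(O, A) = (2 + O)*(-2 + A) = (-2 + A)*(2 + O))
N(x) = 1/(4 + x)
H = 263/2 (H = -2 + ((-3/2)*(-1))*89 = -2 + (((1/2)*(-3))*(-1))*89 = -2 - 3/2*(-1)*89 = -2 + (3/2)*89 = -2 + 267/2 = 263/2 ≈ 131.50)
N(l(2, 5) + 5)*H = (263/2)/(4 + ((-4 - 2*2 + 2*5 + 5*2) + 5)) = (263/2)/(4 + ((-4 - 4 + 10 + 10) + 5)) = (263/2)/(4 + (12 + 5)) = (263/2)/(4 + 17) = (263/2)/21 = (1/21)*(263/2) = 263/42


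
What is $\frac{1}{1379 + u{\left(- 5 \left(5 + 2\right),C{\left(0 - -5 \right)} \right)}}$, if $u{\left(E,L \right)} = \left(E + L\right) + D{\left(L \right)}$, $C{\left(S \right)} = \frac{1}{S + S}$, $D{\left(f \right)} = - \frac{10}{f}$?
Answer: $\frac{10}{12441} \approx 0.00080379$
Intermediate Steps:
$C{\left(S \right)} = \frac{1}{2 S}$
$u{\left(E,L \right)} = E + L - \frac{10}{L}$ ($u{\left(E,L \right)} = \left(E + L\right) - \frac{10}{L} = E + L - \frac{10}{L}$)
$\frac{1}{1379 + u{\left(- 5 \left(5 + 2\right),C{\left(0 - -5 \right)} \right)}} = \frac{1}{1379 - \left(100 + 5 \left(5 + 2\right) - \frac{1}{2 \left(0 - -5\right)}\right)} = \frac{1}{1379 - \left(35 + 100 - \frac{1}{2 \left(0 + 5\right)}\right)} = \frac{1}{1379 - \left(35 + 100 - \frac{1}{10}\right)} = \frac{1}{1379 - \left(\frac{349}{10} + 100\right)} = \frac{1}{1379 - \frac{1349}{10}} = \frac{1}{\frac{12441}{10}} = \frac{10}{12441}$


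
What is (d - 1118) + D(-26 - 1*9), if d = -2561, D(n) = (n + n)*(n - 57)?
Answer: 2761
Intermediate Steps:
D(n) = 2*n*(-57 + n) (D(n) = (2*n)*(-57 + n) = 2*n*(-57 + n))
(d - 1118) + D(-26 - 1*9) = (-2561 - 1118) + 2*(-26 - 1*9)*(-57 + (-26 - 1*9)) = -3679 + 2*(-26 - 9)*(-57 + (-26 - 9)) = -3679 + 2*(-35)*(-57 - 35) = -3679 + 2*(-35)*(-92) = -3679 + 6440 = 2761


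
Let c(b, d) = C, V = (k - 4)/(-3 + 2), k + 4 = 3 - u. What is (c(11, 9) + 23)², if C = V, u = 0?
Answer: 784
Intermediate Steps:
k = -1 (k = -4 + (3 - 1*0) = -4 + (3 + 0) = -4 + 3 = -1)
V = 5 (V = (-1 - 4)/(-3 + 2) = -5/(-1) = -5*(-1) = 5)
C = 5
c(b, d) = 5
(c(11, 9) + 23)² = (5 + 23)² = 28² = 784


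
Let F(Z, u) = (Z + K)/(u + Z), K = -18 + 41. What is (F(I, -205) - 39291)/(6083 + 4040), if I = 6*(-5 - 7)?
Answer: -10883558/2804071 ≈ -3.8813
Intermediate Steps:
K = 23
I = -72 (I = 6*(-12) = -72)
F(Z, u) = (23 + Z)/(Z + u) (F(Z, u) = (Z + 23)/(u + Z) = (23 + Z)/(Z + u))
(F(I, -205) - 39291)/(6083 + 4040) = ((23 - 72)/(-72 - 205) - 39291)/(6083 + 4040) = (-49/(-277) - 39291)/10123 = (-1/277*(-49) - 39291)*(1/10123) = (49/277 - 39291)*(1/10123) = -10883558/277*1/10123 = -10883558/2804071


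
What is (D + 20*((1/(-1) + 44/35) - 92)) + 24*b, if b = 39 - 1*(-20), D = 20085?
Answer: 137663/7 ≈ 19666.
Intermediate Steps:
b = 59 (b = 39 + 20 = 59)
(D + 20*((1/(-1) + 44/35) - 92)) + 24*b = (20085 + 20*((1/(-1) + 44/35) - 92)) + 24*59 = (20085 + 20*((1*(-1) + 44*(1/35)) - 92)) + 1416 = (20085 + 20*((-1 + 44/35) - 92)) + 1416 = (20085 + 20*(9/35 - 92)) + 1416 = (20085 + 20*(-3211/35)) + 1416 = (20085 - 12844/7) + 1416 = 127751/7 + 1416 = 137663/7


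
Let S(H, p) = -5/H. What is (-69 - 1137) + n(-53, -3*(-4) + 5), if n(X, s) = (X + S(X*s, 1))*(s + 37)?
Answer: -3664998/901 ≈ -4067.7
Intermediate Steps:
n(X, s) = (37 + s)*(X - 5/(X*s)) (n(X, s) = (X - 5*1/(X*s))*(s + 37) = (X - 5/(X*s))*(37 + s) = (37 + s)*(X - 5/(X*s)))
(-69 - 1137) + n(-53, -3*(-4) + 5) = (-69 - 1137) + (-5/(-53) + 37*(-53) - 53*(-3*(-4) + 5) - 185/(-53*(-3*(-4) + 5))) = -1206 + (-5*(-1/53) - 1961 - 53*(12 + 5) - 185*(-1/53)/(12 + 5)) = -1206 + (5/53 - 1961 - 53*17 - 185*(-1/53)/17) = -1206 + (5/53 - 1961 - 901 - 185*(-1/53)*1/17) = -1206 + (5/53 - 1961 - 901 + 185/901) = -1206 - 2578392/901 = -3664998/901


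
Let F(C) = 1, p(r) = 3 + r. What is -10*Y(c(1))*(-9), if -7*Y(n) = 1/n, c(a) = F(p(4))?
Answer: -90/7 ≈ -12.857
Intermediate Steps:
c(a) = 1
Y(n) = -1/(7*n)
-10*Y(c(1))*(-9) = -(-10)/(7*1)*(-9) = -(-10)/7*(-9) = -10*(-1/7)*(-9) = (10/7)*(-9) = -90/7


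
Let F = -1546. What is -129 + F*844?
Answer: -1304953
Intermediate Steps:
-129 + F*844 = -129 - 1546*844 = -129 - 1304824 = -1304953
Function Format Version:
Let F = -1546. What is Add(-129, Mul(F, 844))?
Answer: -1304953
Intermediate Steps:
Add(-129, Mul(F, 844)) = Add(-129, Mul(-1546, 844)) = Add(-129, -1304824) = -1304953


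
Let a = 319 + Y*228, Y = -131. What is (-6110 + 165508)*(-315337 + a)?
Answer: -54974138628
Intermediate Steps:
a = -29549 (a = 319 - 131*228 = 319 - 29868 = -29549)
(-6110 + 165508)*(-315337 + a) = (-6110 + 165508)*(-315337 - 29549) = 159398*(-344886) = -54974138628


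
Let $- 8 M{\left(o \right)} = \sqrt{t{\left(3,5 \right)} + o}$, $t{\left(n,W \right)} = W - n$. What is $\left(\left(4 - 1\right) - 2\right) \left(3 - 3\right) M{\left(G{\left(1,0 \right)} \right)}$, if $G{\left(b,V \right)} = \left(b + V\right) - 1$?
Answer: $0$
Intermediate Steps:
$G{\left(b,V \right)} = -1 + V + b$ ($G{\left(b,V \right)} = \left(V + b\right) - 1 = -1 + V + b$)
$M{\left(o \right)} = - \frac{\sqrt{2 + o}}{8}$ ($M{\left(o \right)} = - \frac{\sqrt{\left(5 - 3\right) + o}}{8} = - \frac{\sqrt{2 + o}}{8}$)
$\left(\left(4 - 1\right) - 2\right) \left(3 - 3\right) M{\left(G{\left(1,0 \right)} \right)} = \left(\left(4 - 1\right) - 2\right) \left(3 - 3\right) \left(- \frac{\sqrt{2 + \left(-1 + 0 + 1\right)}}{8}\right) = \left(\left(4 - 1\right) - 2\right) 0 \left(- \frac{\sqrt{2 + 0}}{8}\right) = \left(3 - 2\right) 0 \left(- \frac{\sqrt{2}}{8}\right) = 1 \cdot 0 \left(- \frac{\sqrt{2}}{8}\right) = 0 \left(- \frac{\sqrt{2}}{8}\right) = 0$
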